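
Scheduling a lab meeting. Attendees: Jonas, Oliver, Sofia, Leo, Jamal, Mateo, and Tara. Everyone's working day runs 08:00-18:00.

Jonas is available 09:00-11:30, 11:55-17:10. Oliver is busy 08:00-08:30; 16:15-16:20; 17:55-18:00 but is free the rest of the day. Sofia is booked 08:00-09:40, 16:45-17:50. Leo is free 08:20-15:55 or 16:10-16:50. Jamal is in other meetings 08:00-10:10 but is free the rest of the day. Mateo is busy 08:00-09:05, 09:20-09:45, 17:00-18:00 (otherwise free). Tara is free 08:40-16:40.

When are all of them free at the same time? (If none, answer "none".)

10:10-11:30, 11:55-15:55, 16:10-16:15, 16:20-16:40

Jonas free: 09:00-11:30, 11:55-17:10.
Oliver free: 08:30-16:15, 16:20-17:55 (invert busy blocks within the working day).
Sofia free: 09:40-16:45, 17:50-18:00 (invert busy blocks within the working day).
Leo free: 08:20-15:55, 16:10-16:50.
Jamal free: 10:10-18:00 (invert busy blocks within the working day).
Mateo free: 09:05-09:20, 09:45-17:00 (invert busy blocks within the working day).
Tara free: 08:40-16:40.
Jonas ∩ Oliver: 09:00-11:30, 11:55-16:15, 16:20-17:10.
Jonas ∩ Oliver ∩ Sofia: 09:40-11:30, 11:55-16:15, 16:20-16:45.
Jonas ∩ Oliver ∩ Sofia ∩ Leo: 09:40-11:30, 11:55-15:55, 16:10-16:15, 16:20-16:45.
Jonas ∩ Oliver ∩ Sofia ∩ Leo ∩ Jamal: 10:10-11:30, 11:55-15:55, 16:10-16:15, 16:20-16:45.
Jonas ∩ Oliver ∩ Sofia ∩ Leo ∩ Jamal ∩ Mateo: 10:10-11:30, 11:55-15:55, 16:10-16:15, 16:20-16:45.
Jonas ∩ Oliver ∩ Sofia ∩ Leo ∩ Jamal ∩ Mateo ∩ Tara: 10:10-11:30, 11:55-15:55, 16:10-16:15, 16:20-16:40.
Those are the intersection windows.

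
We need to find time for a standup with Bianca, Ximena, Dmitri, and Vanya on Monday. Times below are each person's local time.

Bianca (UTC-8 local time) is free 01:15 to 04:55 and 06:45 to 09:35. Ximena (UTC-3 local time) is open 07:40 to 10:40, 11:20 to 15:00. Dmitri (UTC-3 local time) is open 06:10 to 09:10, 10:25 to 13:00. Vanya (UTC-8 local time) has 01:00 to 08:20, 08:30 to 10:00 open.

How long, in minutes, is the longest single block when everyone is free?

Bianca in UTC: 09:15-12:55, 14:45-17:35 (add 8h to convert from UTC-8).
Ximena in UTC: 10:40-13:40, 14:20-18:00 (add 3h to convert from UTC-3).
Dmitri in UTC: 09:10-12:10, 13:25-16:00 (add 3h to convert from UTC-3).
Vanya in UTC: 09:00-16:20, 16:30-18:00 (add 8h to convert from UTC-8).
Bianca ∩ Ximena: 10:40-12:55, 14:45-17:35.
Bianca ∩ Ximena ∩ Dmitri: 10:40-12:10, 14:45-16:00.
Bianca ∩ Ximena ∩ Dmitri ∩ Vanya: 10:40-12:10, 14:45-16:00.
The longest is 10:40-12:10 at 90 minutes.

90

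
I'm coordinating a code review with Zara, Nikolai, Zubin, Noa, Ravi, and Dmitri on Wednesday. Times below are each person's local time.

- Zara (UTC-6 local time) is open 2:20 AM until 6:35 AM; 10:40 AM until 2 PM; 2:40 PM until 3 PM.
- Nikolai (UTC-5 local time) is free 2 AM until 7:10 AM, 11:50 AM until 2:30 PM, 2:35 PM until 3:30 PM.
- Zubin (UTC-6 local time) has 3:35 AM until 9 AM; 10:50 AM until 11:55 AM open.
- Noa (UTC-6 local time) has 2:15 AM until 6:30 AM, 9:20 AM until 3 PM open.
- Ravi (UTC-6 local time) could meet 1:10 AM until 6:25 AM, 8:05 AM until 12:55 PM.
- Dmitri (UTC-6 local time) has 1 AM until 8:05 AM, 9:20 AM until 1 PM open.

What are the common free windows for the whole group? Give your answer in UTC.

09:35-12:10, 16:50-17:55

Zara in UTC: 08:20-12:35, 16:40-20:00, 20:40-21:00 (add 6h to convert from UTC-6).
Nikolai in UTC: 07:00-12:10, 16:50-19:30, 19:35-20:30 (add 5h to convert from UTC-5).
Zubin in UTC: 09:35-15:00, 16:50-17:55 (add 6h to convert from UTC-6).
Noa in UTC: 08:15-12:30, 15:20-21:00 (add 6h to convert from UTC-6).
Ravi in UTC: 07:10-12:25, 14:05-18:55 (add 6h to convert from UTC-6).
Dmitri in UTC: 07:00-14:05, 15:20-19:00 (add 6h to convert from UTC-6).
Zara ∩ Nikolai: 08:20-12:10, 16:50-19:30, 19:35-20:00.
Zara ∩ Nikolai ∩ Zubin: 09:35-12:10, 16:50-17:55.
Zara ∩ Nikolai ∩ Zubin ∩ Noa: 09:35-12:10, 16:50-17:55.
Zara ∩ Nikolai ∩ Zubin ∩ Noa ∩ Ravi: 09:35-12:10, 16:50-17:55.
Zara ∩ Nikolai ∩ Zubin ∩ Noa ∩ Ravi ∩ Dmitri: 09:35-12:10, 16:50-17:55.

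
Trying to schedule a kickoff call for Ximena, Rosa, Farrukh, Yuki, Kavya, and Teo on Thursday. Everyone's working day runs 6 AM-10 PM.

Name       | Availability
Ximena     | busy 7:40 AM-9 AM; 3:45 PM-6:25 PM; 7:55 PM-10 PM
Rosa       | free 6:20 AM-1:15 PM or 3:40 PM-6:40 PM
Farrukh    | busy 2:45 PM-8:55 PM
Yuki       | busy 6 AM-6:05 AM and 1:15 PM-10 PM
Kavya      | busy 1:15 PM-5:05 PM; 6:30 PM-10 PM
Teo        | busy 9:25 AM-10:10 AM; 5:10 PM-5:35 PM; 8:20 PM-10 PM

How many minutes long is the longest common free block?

185

Ximena free: 06:00-07:40, 09:00-15:45, 18:25-19:55 (invert busy blocks within the working day).
Rosa free: 06:20-13:15, 15:40-18:40.
Farrukh free: 06:00-14:45, 20:55-22:00 (invert busy blocks within the working day).
Yuki free: 06:05-13:15 (invert busy blocks within the working day).
Kavya free: 06:00-13:15, 17:05-18:30 (invert busy blocks within the working day).
Teo free: 06:00-09:25, 10:10-17:10, 17:35-20:20 (invert busy blocks within the working day).
Ximena ∩ Rosa: 06:20-07:40, 09:00-13:15, 15:40-15:45, 18:25-18:40.
Ximena ∩ Rosa ∩ Farrukh: 06:20-07:40, 09:00-13:15.
Ximena ∩ Rosa ∩ Farrukh ∩ Yuki: 06:20-07:40, 09:00-13:15.
Ximena ∩ Rosa ∩ Farrukh ∩ Yuki ∩ Kavya: 06:20-07:40, 09:00-13:15.
Ximena ∩ Rosa ∩ Farrukh ∩ Yuki ∩ Kavya ∩ Teo: 06:20-07:40, 09:00-09:25, 10:10-13:15.
The longest is 10:10-13:15 at 185 minutes.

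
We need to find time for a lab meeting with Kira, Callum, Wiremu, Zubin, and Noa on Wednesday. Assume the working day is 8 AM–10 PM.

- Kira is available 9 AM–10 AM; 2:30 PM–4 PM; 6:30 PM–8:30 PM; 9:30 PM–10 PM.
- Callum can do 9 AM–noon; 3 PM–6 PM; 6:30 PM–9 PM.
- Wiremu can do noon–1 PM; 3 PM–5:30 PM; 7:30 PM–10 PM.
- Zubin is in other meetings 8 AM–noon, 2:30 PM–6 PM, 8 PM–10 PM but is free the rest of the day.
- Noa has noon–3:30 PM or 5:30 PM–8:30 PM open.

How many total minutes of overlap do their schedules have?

30

Kira free: 09:00-10:00, 14:30-16:00, 18:30-20:30, 21:30-22:00.
Callum free: 09:00-12:00, 15:00-18:00, 18:30-21:00.
Wiremu free: 12:00-13:00, 15:00-17:30, 19:30-22:00.
Zubin free: 12:00-14:30, 18:00-20:00 (invert busy blocks within the working day).
Noa free: 12:00-15:30, 17:30-20:30.
Kira ∩ Callum: 09:00-10:00, 15:00-16:00, 18:30-20:30.
Kira ∩ Callum ∩ Wiremu: 15:00-16:00, 19:30-20:30.
Kira ∩ Callum ∩ Wiremu ∩ Zubin: 19:30-20:00.
Kira ∩ Callum ∩ Wiremu ∩ Zubin ∩ Noa: 19:30-20:00.
That's a single block of 30 minutes.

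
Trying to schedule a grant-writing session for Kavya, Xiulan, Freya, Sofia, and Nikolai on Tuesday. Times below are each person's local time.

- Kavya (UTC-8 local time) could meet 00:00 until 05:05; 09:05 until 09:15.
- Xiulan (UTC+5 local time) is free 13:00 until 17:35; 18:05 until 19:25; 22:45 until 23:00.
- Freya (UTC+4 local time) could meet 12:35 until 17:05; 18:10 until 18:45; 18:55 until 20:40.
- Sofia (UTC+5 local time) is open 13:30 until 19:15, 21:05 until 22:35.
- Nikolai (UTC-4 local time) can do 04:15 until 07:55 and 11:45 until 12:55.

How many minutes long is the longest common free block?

200

Kavya in UTC: 08:00-13:05, 17:05-17:15 (add 8h to convert from UTC-8).
Xiulan in UTC: 08:00-12:35, 13:05-14:25, 17:45-18:00 (subtract 5h to convert from UTC+5).
Freya in UTC: 08:35-13:05, 14:10-14:45, 14:55-16:40 (subtract 4h to convert from UTC+4).
Sofia in UTC: 08:30-14:15, 16:05-17:35 (subtract 5h to convert from UTC+5).
Nikolai in UTC: 08:15-11:55, 15:45-16:55 (add 4h to convert from UTC-4).
Kavya ∩ Xiulan: 08:00-12:35.
Kavya ∩ Xiulan ∩ Freya: 08:35-12:35.
Kavya ∩ Xiulan ∩ Freya ∩ Sofia: 08:35-12:35.
Kavya ∩ Xiulan ∩ Freya ∩ Sofia ∩ Nikolai: 08:35-11:55.
The longest is 08:35-11:55 at 200 minutes.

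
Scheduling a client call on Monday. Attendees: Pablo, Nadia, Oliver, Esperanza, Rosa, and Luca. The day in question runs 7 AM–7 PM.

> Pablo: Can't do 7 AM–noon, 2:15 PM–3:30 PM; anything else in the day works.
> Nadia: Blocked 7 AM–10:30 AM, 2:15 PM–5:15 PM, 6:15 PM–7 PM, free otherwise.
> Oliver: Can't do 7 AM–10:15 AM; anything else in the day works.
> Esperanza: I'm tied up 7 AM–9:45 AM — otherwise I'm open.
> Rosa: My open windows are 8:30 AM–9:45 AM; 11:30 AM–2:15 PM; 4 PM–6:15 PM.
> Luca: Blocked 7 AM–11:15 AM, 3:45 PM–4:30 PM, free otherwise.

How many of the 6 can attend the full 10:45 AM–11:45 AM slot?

3

Pablo free: 12:00-14:15, 15:30-19:00 (invert busy blocks within the working day).
Nadia free: 10:30-14:15, 17:15-18:15 (invert busy blocks within the working day).
Oliver free: 10:15-19:00 (invert busy blocks within the working day).
Esperanza free: 09:45-19:00 (invert busy blocks within the working day).
Rosa free: 08:30-09:45, 11:30-14:15, 16:00-18:15.
Luca free: 11:15-15:45, 16:30-19:00 (invert busy blocks within the working day).
Nadia, Oliver, and Esperanza can make the full 10:45-11:45 slot — that's 3.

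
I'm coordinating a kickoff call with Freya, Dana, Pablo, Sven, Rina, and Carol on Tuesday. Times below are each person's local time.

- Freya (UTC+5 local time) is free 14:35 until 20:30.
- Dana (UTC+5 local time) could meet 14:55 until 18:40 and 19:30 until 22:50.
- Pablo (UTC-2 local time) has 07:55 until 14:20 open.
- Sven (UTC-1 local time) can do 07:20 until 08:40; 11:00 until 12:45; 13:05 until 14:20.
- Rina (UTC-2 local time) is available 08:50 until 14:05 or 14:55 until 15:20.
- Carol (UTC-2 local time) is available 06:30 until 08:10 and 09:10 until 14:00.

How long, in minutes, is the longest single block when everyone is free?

Freya in UTC: 09:35-15:30 (subtract 5h to convert from UTC+5).
Dana in UTC: 09:55-13:40, 14:30-17:50 (subtract 5h to convert from UTC+5).
Pablo in UTC: 09:55-16:20 (add 2h to convert from UTC-2).
Sven in UTC: 08:20-09:40, 12:00-13:45, 14:05-15:20 (add 1h to convert from UTC-1).
Rina in UTC: 10:50-16:05, 16:55-17:20 (add 2h to convert from UTC-2).
Carol in UTC: 08:30-10:10, 11:10-16:00 (add 2h to convert from UTC-2).
Freya ∩ Dana: 09:55-13:40, 14:30-15:30.
Freya ∩ Dana ∩ Pablo: 09:55-13:40, 14:30-15:30.
Freya ∩ Dana ∩ Pablo ∩ Sven: 12:00-13:40, 14:30-15:20.
Freya ∩ Dana ∩ Pablo ∩ Sven ∩ Rina: 12:00-13:40, 14:30-15:20.
Freya ∩ Dana ∩ Pablo ∩ Sven ∩ Rina ∩ Carol: 12:00-13:40, 14:30-15:20.
Those are the intersection windows.
The longest is 12:00-13:40 at 100 minutes.

100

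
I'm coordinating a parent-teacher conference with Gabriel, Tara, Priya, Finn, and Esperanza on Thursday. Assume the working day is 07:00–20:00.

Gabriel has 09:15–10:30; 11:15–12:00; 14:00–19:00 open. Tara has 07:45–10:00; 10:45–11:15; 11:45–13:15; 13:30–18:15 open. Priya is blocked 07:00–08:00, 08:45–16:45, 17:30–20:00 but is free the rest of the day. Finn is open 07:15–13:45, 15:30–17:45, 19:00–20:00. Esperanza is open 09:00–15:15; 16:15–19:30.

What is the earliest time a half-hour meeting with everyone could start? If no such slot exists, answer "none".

Gabriel free: 09:15-10:30, 11:15-12:00, 14:00-19:00.
Tara free: 07:45-10:00, 10:45-11:15, 11:45-13:15, 13:30-18:15.
Priya free: 08:00-08:45, 16:45-17:30 (invert busy blocks within the working day).
Finn free: 07:15-13:45, 15:30-17:45, 19:00-20:00.
Esperanza free: 09:00-15:15, 16:15-19:30.
Gabriel ∩ Tara: 09:15-10:00, 11:45-12:00, 14:00-18:15.
Gabriel ∩ Tara ∩ Priya: 16:45-17:30.
Gabriel ∩ Tara ∩ Priya ∩ Finn: 16:45-17:30.
Gabriel ∩ Tara ∩ Priya ∩ Finn ∩ Esperanza: 16:45-17:30.
The first common window of at least 30 minutes is 16:45-17:30, so the earliest start is 16:45.

16:45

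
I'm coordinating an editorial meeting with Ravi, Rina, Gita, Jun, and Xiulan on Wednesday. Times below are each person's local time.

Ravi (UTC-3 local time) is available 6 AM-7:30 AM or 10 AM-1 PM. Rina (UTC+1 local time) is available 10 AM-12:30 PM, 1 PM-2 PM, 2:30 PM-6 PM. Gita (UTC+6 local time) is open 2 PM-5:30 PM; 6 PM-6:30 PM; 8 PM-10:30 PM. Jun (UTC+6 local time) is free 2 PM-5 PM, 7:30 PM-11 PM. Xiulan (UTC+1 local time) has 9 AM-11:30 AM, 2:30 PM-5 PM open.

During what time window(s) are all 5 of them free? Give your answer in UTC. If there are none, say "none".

09:00-10:30, 14:00-16:00

Ravi in UTC: 09:00-10:30, 13:00-16:00 (add 3h to convert from UTC-3).
Rina in UTC: 09:00-11:30, 12:00-13:00, 13:30-17:00 (subtract 1h to convert from UTC+1).
Gita in UTC: 08:00-11:30, 12:00-12:30, 14:00-16:30 (subtract 6h to convert from UTC+6).
Jun in UTC: 08:00-11:00, 13:30-17:00 (subtract 6h to convert from UTC+6).
Xiulan in UTC: 08:00-10:30, 13:30-16:00 (subtract 1h to convert from UTC+1).
Ravi ∩ Rina: 09:00-10:30, 13:30-16:00.
Ravi ∩ Rina ∩ Gita: 09:00-10:30, 14:00-16:00.
Ravi ∩ Rina ∩ Gita ∩ Jun: 09:00-10:30, 14:00-16:00.
Ravi ∩ Rina ∩ Gita ∩ Jun ∩ Xiulan: 09:00-10:30, 14:00-16:00.
So the common availability across everyone is 09:00-10:30, 14:00-16:00.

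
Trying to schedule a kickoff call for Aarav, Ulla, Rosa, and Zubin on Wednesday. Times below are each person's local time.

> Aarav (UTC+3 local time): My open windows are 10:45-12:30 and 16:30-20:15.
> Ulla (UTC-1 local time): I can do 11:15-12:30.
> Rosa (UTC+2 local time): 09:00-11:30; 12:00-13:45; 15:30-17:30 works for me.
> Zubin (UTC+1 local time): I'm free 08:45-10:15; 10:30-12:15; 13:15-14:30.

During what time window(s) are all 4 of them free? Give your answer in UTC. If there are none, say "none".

none

Aarav in UTC: 07:45-09:30, 13:30-17:15 (subtract 3h to convert from UTC+3).
Ulla in UTC: 12:15-13:30 (add 1h to convert from UTC-1).
Rosa in UTC: 07:00-09:30, 10:00-11:45, 13:30-15:30 (subtract 2h to convert from UTC+2).
Zubin in UTC: 07:45-09:15, 09:30-11:15, 12:15-13:30 (subtract 1h to convert from UTC+1).
Aarav ∩ Ulla: ∅.
Aarav ∩ Ulla ∩ Rosa: ∅.
Aarav ∩ Ulla ∩ Rosa ∩ Zubin: ∅.
There is no time when everyone is free.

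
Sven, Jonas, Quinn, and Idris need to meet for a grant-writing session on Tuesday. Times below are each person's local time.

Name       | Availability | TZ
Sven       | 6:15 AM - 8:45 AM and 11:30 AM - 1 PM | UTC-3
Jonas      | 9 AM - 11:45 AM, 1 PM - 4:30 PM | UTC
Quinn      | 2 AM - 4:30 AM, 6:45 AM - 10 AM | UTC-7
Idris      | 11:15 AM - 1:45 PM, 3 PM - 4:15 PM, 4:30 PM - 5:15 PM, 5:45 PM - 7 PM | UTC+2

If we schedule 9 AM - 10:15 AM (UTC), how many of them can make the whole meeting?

2

Sven in UTC: 09:15-11:45, 14:30-16:00 (add 3h to convert from UTC-3).
Jonas in UTC: 09:00-11:45, 13:00-16:30.
Quinn in UTC: 09:00-11:30, 13:45-17:00 (add 7h to convert from UTC-7).
Idris in UTC: 09:15-11:45, 13:00-14:15, 14:30-15:15, 15:45-17:00 (subtract 2h to convert from UTC+2).
Jonas and Quinn can make the full 09:00-10:15 slot — that's 2.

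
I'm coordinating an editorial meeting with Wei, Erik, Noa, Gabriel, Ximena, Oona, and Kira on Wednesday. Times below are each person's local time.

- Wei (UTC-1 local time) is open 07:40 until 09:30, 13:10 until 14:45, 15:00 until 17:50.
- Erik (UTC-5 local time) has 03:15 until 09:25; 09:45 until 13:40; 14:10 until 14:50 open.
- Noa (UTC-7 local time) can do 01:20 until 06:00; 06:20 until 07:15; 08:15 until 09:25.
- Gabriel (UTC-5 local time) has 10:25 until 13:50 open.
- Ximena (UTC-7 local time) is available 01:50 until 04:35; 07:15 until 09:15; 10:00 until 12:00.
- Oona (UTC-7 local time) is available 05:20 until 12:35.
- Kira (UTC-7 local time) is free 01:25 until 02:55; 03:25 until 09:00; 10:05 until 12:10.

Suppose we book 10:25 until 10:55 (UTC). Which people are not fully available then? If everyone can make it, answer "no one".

Wei in UTC: 08:40-10:30, 14:10-15:45, 16:00-18:50 (add 1h to convert from UTC-1).
Erik in UTC: 08:15-14:25, 14:45-18:40, 19:10-19:50 (add 5h to convert from UTC-5).
Noa in UTC: 08:20-13:00, 13:20-14:15, 15:15-16:25 (add 7h to convert from UTC-7).
Gabriel in UTC: 15:25-18:50 (add 5h to convert from UTC-5).
Ximena in UTC: 08:50-11:35, 14:15-16:15, 17:00-19:00 (add 7h to convert from UTC-7).
Oona in UTC: 12:20-19:35 (add 7h to convert from UTC-7).
Kira in UTC: 08:25-09:55, 10:25-16:00, 17:05-19:10 (add 7h to convert from UTC-7).
Wei: not fully free for 10:25-10:55. Erik: free for 10:25-10:55. Noa: free for 10:25-10:55. Gabriel: not fully free for 10:25-10:55. Ximena: free for 10:25-10:55. Oona: not fully free for 10:25-10:55. Kira: free for 10:25-10:55.

Gabriel, Oona, Wei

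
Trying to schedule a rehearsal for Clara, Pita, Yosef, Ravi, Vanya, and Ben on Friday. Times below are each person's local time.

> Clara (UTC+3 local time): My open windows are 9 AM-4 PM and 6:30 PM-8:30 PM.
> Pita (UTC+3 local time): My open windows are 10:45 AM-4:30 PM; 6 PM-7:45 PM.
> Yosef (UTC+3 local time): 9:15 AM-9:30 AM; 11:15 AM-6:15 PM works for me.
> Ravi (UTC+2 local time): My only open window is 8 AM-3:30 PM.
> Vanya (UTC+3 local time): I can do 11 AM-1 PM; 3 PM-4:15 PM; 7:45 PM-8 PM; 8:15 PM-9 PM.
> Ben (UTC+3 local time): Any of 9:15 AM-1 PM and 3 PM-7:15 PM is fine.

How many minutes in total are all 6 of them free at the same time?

165

Clara in UTC: 06:00-13:00, 15:30-17:30 (subtract 3h to convert from UTC+3).
Pita in UTC: 07:45-13:30, 15:00-16:45 (subtract 3h to convert from UTC+3).
Yosef in UTC: 06:15-06:30, 08:15-15:15 (subtract 3h to convert from UTC+3).
Ravi in UTC: 06:00-13:30 (subtract 2h to convert from UTC+2).
Vanya in UTC: 08:00-10:00, 12:00-13:15, 16:45-17:00, 17:15-18:00 (subtract 3h to convert from UTC+3).
Ben in UTC: 06:15-10:00, 12:00-16:15 (subtract 3h to convert from UTC+3).
Clara ∩ Pita: 07:45-13:00, 15:30-16:45.
Clara ∩ Pita ∩ Yosef: 08:15-13:00.
Clara ∩ Pita ∩ Yosef ∩ Ravi: 08:15-13:00.
Clara ∩ Pita ∩ Yosef ∩ Ravi ∩ Vanya: 08:15-10:00, 12:00-13:00.
Clara ∩ Pita ∩ Yosef ∩ Ravi ∩ Vanya ∩ Ben: 08:15-10:00, 12:00-13:00.
Summing the common windows: 105 + 60 = 165 minutes.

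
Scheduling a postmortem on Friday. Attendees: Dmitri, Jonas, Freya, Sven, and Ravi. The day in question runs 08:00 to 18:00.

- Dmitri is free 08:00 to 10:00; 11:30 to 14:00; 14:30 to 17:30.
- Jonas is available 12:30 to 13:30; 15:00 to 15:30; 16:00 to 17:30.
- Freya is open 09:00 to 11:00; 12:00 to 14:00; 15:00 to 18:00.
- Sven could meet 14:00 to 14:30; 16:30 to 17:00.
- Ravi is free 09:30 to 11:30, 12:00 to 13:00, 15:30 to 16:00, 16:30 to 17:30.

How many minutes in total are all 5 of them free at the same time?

Dmitri ∩ Jonas: 12:30-13:30, 15:00-15:30, 16:00-17:30.
Dmitri ∩ Jonas ∩ Freya: 12:30-13:30, 15:00-15:30, 16:00-17:30.
Dmitri ∩ Jonas ∩ Freya ∩ Sven: 16:30-17:00.
Dmitri ∩ Jonas ∩ Freya ∩ Sven ∩ Ravi: 16:30-17:00.
That's a single block of 30 minutes.

30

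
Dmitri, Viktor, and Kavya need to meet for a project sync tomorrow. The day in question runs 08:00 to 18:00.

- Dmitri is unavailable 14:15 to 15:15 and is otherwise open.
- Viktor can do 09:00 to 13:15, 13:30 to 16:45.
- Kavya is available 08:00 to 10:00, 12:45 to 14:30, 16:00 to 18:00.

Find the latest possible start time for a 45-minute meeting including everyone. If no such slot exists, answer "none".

16:00

Dmitri free: 08:00-14:15, 15:15-18:00 (invert busy blocks within the working day).
Viktor free: 09:00-13:15, 13:30-16:45.
Kavya free: 08:00-10:00, 12:45-14:30, 16:00-18:00.
Dmitri ∩ Viktor: 09:00-13:15, 13:30-14:15, 15:15-16:45.
Dmitri ∩ Viktor ∩ Kavya: 09:00-10:00, 12:45-13:15, 13:30-14:15, 16:00-16:45.
The last common window of at least 45 minutes is 16:00-16:45; a 45-minute meeting can start as late as 16:00 and still end by 16:45.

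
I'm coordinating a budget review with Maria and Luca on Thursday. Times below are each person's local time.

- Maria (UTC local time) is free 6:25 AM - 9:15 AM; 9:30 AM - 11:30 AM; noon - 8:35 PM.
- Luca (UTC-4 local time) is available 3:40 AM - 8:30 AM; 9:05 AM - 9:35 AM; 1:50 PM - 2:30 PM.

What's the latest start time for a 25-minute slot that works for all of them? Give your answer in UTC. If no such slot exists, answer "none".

18:05

Maria in UTC: 06:25-09:15, 09:30-11:30, 12:00-20:35.
Luca in UTC: 07:40-12:30, 13:05-13:35, 17:50-18:30 (add 4h to convert from UTC-4).
Maria ∩ Luca: 07:40-09:15, 09:30-11:30, 12:00-12:30, 13:05-13:35, 17:50-18:30.
Those are the intersection windows.
The last common window of at least 25 minutes is 17:50-18:30; a 25-minute meeting can start as late as 18:05 and still end by 18:30.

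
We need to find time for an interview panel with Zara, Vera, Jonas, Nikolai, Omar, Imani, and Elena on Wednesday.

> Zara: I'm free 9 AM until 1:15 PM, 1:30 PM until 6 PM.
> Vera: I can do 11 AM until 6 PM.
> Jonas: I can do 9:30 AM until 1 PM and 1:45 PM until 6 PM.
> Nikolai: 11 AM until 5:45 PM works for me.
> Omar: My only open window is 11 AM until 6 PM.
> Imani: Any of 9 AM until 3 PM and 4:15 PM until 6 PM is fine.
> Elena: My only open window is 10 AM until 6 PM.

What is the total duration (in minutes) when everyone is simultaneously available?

285

Zara ∩ Vera: 11:00-13:15, 13:30-18:00.
Zara ∩ Vera ∩ Jonas: 11:00-13:00, 13:45-18:00.
Zara ∩ Vera ∩ Jonas ∩ Nikolai: 11:00-13:00, 13:45-17:45.
Zara ∩ Vera ∩ Jonas ∩ Nikolai ∩ Omar: 11:00-13:00, 13:45-17:45.
Zara ∩ Vera ∩ Jonas ∩ Nikolai ∩ Omar ∩ Imani: 11:00-13:00, 13:45-15:00, 16:15-17:45.
Zara ∩ Vera ∩ Jonas ∩ Nikolai ∩ Omar ∩ Imani ∩ Elena: 11:00-13:00, 13:45-15:00, 16:15-17:45.
Summing the common windows: 120 + 75 + 90 = 285 minutes.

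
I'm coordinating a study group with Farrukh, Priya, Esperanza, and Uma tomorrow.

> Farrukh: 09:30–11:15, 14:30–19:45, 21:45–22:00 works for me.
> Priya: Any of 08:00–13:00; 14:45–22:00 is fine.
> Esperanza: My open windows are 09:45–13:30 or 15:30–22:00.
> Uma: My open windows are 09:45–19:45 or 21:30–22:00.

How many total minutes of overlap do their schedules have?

360

Farrukh ∩ Priya: 09:30-11:15, 14:45-19:45, 21:45-22:00.
Farrukh ∩ Priya ∩ Esperanza: 09:45-11:15, 15:30-19:45, 21:45-22:00.
Farrukh ∩ Priya ∩ Esperanza ∩ Uma: 09:45-11:15, 15:30-19:45, 21:45-22:00.
Summing the common windows: 90 + 255 + 15 = 360 minutes.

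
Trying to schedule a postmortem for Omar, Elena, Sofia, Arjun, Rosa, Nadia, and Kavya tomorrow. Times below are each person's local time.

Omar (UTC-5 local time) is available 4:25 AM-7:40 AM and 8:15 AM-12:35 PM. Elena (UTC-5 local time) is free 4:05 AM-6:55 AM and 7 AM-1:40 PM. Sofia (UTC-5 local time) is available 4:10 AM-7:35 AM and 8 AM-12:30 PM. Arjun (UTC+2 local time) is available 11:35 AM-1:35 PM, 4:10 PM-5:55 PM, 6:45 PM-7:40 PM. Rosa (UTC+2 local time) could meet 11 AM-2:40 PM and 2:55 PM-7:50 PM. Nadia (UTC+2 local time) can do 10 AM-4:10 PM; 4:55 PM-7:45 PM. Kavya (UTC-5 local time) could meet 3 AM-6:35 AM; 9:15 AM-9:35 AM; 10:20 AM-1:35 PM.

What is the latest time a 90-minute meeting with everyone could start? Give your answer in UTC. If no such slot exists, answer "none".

10:05

Omar in UTC: 09:25-12:40, 13:15-17:35 (add 5h to convert from UTC-5).
Elena in UTC: 09:05-11:55, 12:00-18:40 (add 5h to convert from UTC-5).
Sofia in UTC: 09:10-12:35, 13:00-17:30 (add 5h to convert from UTC-5).
Arjun in UTC: 09:35-11:35, 14:10-15:55, 16:45-17:40 (subtract 2h to convert from UTC+2).
Rosa in UTC: 09:00-12:40, 12:55-17:50 (subtract 2h to convert from UTC+2).
Nadia in UTC: 08:00-14:10, 14:55-17:45 (subtract 2h to convert from UTC+2).
Kavya in UTC: 08:00-11:35, 14:15-14:35, 15:20-18:35 (add 5h to convert from UTC-5).
Omar ∩ Elena: 09:25-11:55, 12:00-12:40, 13:15-17:35.
Omar ∩ Elena ∩ Sofia: 09:25-11:55, 12:00-12:35, 13:15-17:30.
Omar ∩ Elena ∩ Sofia ∩ Arjun: 09:35-11:35, 14:10-15:55, 16:45-17:30.
Omar ∩ Elena ∩ Sofia ∩ Arjun ∩ Rosa: 09:35-11:35, 14:10-15:55, 16:45-17:30.
Omar ∩ Elena ∩ Sofia ∩ Arjun ∩ Rosa ∩ Nadia: 09:35-11:35, 14:55-15:55, 16:45-17:30.
Omar ∩ Elena ∩ Sofia ∩ Arjun ∩ Rosa ∩ Nadia ∩ Kavya: 09:35-11:35, 15:20-15:55, 16:45-17:30.
The last common window of at least 90 minutes is 09:35-11:35; a 90-minute meeting can start as late as 10:05 and still end by 11:35.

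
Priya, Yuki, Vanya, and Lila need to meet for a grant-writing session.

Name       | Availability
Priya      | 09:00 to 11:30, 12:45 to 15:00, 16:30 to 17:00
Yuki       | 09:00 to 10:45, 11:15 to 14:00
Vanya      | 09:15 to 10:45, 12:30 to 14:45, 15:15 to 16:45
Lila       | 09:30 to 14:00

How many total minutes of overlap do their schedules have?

Priya ∩ Yuki: 09:00-10:45, 11:15-11:30, 12:45-14:00.
Priya ∩ Yuki ∩ Vanya: 09:15-10:45, 12:45-14:00.
Priya ∩ Yuki ∩ Vanya ∩ Lila: 09:30-10:45, 12:45-14:00.
Summing the common windows: 75 + 75 = 150 minutes.

150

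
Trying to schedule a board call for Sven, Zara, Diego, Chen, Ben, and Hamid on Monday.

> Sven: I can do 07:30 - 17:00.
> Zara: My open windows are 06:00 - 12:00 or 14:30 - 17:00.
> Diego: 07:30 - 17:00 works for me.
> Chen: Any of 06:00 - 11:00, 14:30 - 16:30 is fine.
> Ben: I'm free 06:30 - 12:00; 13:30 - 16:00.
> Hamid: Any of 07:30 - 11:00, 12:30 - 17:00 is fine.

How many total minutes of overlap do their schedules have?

Sven ∩ Zara: 07:30-12:00, 14:30-17:00.
Sven ∩ Zara ∩ Diego: 07:30-12:00, 14:30-17:00.
Sven ∩ Zara ∩ Diego ∩ Chen: 07:30-11:00, 14:30-16:30.
Sven ∩ Zara ∩ Diego ∩ Chen ∩ Ben: 07:30-11:00, 14:30-16:00.
Sven ∩ Zara ∩ Diego ∩ Chen ∩ Ben ∩ Hamid: 07:30-11:00, 14:30-16:00.
So the common availability across everyone is 07:30-11:00, 14:30-16:00.
Summing the common windows: 210 + 90 = 300 minutes.

300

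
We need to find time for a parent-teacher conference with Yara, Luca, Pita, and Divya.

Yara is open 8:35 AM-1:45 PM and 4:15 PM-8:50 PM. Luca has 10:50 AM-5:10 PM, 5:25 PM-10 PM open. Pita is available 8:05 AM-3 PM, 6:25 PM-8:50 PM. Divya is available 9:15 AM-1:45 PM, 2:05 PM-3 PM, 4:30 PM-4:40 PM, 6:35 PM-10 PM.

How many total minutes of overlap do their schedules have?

310

Yara ∩ Luca: 10:50-13:45, 16:15-17:10, 17:25-20:50.
Yara ∩ Luca ∩ Pita: 10:50-13:45, 18:25-20:50.
Yara ∩ Luca ∩ Pita ∩ Divya: 10:50-13:45, 18:35-20:50.
Summing the common windows: 175 + 135 = 310 minutes.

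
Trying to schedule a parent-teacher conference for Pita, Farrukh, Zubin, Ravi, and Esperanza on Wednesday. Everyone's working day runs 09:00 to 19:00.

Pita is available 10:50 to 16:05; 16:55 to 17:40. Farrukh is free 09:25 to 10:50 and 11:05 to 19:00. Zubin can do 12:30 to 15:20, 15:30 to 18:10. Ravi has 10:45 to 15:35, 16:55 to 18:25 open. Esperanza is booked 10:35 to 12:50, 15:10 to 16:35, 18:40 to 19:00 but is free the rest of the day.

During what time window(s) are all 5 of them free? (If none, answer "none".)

12:50-15:10, 16:55-17:40

Pita free: 10:50-16:05, 16:55-17:40.
Farrukh free: 09:25-10:50, 11:05-19:00.
Zubin free: 12:30-15:20, 15:30-18:10.
Ravi free: 10:45-15:35, 16:55-18:25.
Esperanza free: 09:00-10:35, 12:50-15:10, 16:35-18:40 (invert busy blocks within the working day).
Pita ∩ Farrukh: 11:05-16:05, 16:55-17:40.
Pita ∩ Farrukh ∩ Zubin: 12:30-15:20, 15:30-16:05, 16:55-17:40.
Pita ∩ Farrukh ∩ Zubin ∩ Ravi: 12:30-15:20, 15:30-15:35, 16:55-17:40.
Pita ∩ Farrukh ∩ Zubin ∩ Ravi ∩ Esperanza: 12:50-15:10, 16:55-17:40.
So the common availability across everyone is 12:50-15:10, 16:55-17:40.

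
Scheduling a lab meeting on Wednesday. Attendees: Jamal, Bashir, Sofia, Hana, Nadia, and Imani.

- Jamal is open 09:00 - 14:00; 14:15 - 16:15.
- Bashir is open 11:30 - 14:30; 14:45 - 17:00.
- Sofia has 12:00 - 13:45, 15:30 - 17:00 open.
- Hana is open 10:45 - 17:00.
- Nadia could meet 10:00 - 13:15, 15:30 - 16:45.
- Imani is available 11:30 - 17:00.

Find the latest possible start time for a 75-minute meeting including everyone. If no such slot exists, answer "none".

12:00

Jamal ∩ Bashir: 11:30-14:00, 14:15-14:30, 14:45-16:15.
Jamal ∩ Bashir ∩ Sofia: 12:00-13:45, 15:30-16:15.
Jamal ∩ Bashir ∩ Sofia ∩ Hana: 12:00-13:45, 15:30-16:15.
Jamal ∩ Bashir ∩ Sofia ∩ Hana ∩ Nadia: 12:00-13:15, 15:30-16:15.
Jamal ∩ Bashir ∩ Sofia ∩ Hana ∩ Nadia ∩ Imani: 12:00-13:15, 15:30-16:15.
The last common window of at least 75 minutes is 12:00-13:15; a 75-minute meeting can start as late as 12:00 and still end by 13:15.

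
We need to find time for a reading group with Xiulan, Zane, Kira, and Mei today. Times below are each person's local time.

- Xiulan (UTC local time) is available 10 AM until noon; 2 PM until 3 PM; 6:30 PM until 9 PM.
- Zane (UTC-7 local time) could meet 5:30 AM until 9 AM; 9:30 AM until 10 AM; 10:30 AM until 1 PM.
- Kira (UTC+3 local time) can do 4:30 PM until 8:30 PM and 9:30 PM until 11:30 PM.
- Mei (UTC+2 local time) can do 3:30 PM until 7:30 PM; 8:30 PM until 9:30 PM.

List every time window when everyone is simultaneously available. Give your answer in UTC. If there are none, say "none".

14:00-15:00, 18:30-19:30

Xiulan in UTC: 10:00-12:00, 14:00-15:00, 18:30-21:00.
Zane in UTC: 12:30-16:00, 16:30-17:00, 17:30-20:00 (add 7h to convert from UTC-7).
Kira in UTC: 13:30-17:30, 18:30-20:30 (subtract 3h to convert from UTC+3).
Mei in UTC: 13:30-17:30, 18:30-19:30 (subtract 2h to convert from UTC+2).
Xiulan ∩ Zane: 14:00-15:00, 18:30-20:00.
Xiulan ∩ Zane ∩ Kira: 14:00-15:00, 18:30-20:00.
Xiulan ∩ Zane ∩ Kira ∩ Mei: 14:00-15:00, 18:30-19:30.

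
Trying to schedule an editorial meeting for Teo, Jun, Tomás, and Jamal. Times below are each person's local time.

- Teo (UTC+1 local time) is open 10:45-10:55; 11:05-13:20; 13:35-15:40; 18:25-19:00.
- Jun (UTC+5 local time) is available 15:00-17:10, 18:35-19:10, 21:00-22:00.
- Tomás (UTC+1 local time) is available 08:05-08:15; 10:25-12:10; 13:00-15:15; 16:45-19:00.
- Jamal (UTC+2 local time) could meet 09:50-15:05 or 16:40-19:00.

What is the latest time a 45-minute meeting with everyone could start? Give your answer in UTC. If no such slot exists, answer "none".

10:25

Teo in UTC: 09:45-09:55, 10:05-12:20, 12:35-14:40, 17:25-18:00 (subtract 1h to convert from UTC+1).
Jun in UTC: 10:00-12:10, 13:35-14:10, 16:00-17:00 (subtract 5h to convert from UTC+5).
Tomás in UTC: 07:05-07:15, 09:25-11:10, 12:00-14:15, 15:45-18:00 (subtract 1h to convert from UTC+1).
Jamal in UTC: 07:50-13:05, 14:40-17:00 (subtract 2h to convert from UTC+2).
Teo ∩ Jun: 10:05-12:10, 13:35-14:10.
Teo ∩ Jun ∩ Tomás: 10:05-11:10, 12:00-12:10, 13:35-14:10.
Teo ∩ Jun ∩ Tomás ∩ Jamal: 10:05-11:10, 12:00-12:10.
Those are the intersection windows.
The last common window of at least 45 minutes is 10:05-11:10; a 45-minute meeting can start as late as 10:25 and still end by 11:10.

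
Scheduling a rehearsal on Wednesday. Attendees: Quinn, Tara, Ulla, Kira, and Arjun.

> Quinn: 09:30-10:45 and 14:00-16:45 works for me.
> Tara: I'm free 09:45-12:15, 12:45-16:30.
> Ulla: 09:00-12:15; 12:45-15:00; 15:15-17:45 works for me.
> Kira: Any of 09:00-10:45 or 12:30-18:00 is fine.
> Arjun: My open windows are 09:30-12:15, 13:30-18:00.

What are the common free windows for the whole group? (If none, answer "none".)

Quinn ∩ Tara: 09:45-10:45, 14:00-16:30.
Quinn ∩ Tara ∩ Ulla: 09:45-10:45, 14:00-15:00, 15:15-16:30.
Quinn ∩ Tara ∩ Ulla ∩ Kira: 09:45-10:45, 14:00-15:00, 15:15-16:30.
Quinn ∩ Tara ∩ Ulla ∩ Kira ∩ Arjun: 09:45-10:45, 14:00-15:00, 15:15-16:30.

09:45-10:45, 14:00-15:00, 15:15-16:30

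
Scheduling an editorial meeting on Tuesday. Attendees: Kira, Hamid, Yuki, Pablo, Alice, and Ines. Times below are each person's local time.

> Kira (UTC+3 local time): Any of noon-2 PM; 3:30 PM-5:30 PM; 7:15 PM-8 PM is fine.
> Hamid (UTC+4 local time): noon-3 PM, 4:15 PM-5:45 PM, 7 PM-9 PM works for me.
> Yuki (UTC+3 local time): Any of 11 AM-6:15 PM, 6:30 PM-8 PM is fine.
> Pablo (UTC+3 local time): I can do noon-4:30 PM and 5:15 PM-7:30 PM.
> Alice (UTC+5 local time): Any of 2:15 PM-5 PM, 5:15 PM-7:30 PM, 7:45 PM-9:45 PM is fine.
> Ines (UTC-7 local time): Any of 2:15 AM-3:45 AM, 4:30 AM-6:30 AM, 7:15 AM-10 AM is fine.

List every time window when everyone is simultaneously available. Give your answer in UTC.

09:15-10:45, 12:30-13:30, 16:15-16:30

Kira in UTC: 09:00-11:00, 12:30-14:30, 16:15-17:00 (subtract 3h to convert from UTC+3).
Hamid in UTC: 08:00-11:00, 12:15-13:45, 15:00-17:00 (subtract 4h to convert from UTC+4).
Yuki in UTC: 08:00-15:15, 15:30-17:00 (subtract 3h to convert from UTC+3).
Pablo in UTC: 09:00-13:30, 14:15-16:30 (subtract 3h to convert from UTC+3).
Alice in UTC: 09:15-12:00, 12:15-14:30, 14:45-16:45 (subtract 5h to convert from UTC+5).
Ines in UTC: 09:15-10:45, 11:30-13:30, 14:15-17:00 (add 7h to convert from UTC-7).
Kira ∩ Hamid: 09:00-11:00, 12:30-13:45, 16:15-17:00.
Kira ∩ Hamid ∩ Yuki: 09:00-11:00, 12:30-13:45, 16:15-17:00.
Kira ∩ Hamid ∩ Yuki ∩ Pablo: 09:00-11:00, 12:30-13:30, 16:15-16:30.
Kira ∩ Hamid ∩ Yuki ∩ Pablo ∩ Alice: 09:15-11:00, 12:30-13:30, 16:15-16:30.
Kira ∩ Hamid ∩ Yuki ∩ Pablo ∩ Alice ∩ Ines: 09:15-10:45, 12:30-13:30, 16:15-16:30.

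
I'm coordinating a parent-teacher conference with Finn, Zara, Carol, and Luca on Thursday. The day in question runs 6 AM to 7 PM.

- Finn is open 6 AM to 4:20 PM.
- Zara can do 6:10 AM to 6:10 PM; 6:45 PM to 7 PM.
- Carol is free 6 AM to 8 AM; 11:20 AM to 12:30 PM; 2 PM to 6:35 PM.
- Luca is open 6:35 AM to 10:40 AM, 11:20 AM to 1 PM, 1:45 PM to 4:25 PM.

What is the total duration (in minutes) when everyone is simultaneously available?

295

Finn ∩ Zara: 06:10-16:20.
Finn ∩ Zara ∩ Carol: 06:10-08:00, 11:20-12:30, 14:00-16:20.
Finn ∩ Zara ∩ Carol ∩ Luca: 06:35-08:00, 11:20-12:30, 14:00-16:20.
Summing the common windows: 85 + 70 + 140 = 295 minutes.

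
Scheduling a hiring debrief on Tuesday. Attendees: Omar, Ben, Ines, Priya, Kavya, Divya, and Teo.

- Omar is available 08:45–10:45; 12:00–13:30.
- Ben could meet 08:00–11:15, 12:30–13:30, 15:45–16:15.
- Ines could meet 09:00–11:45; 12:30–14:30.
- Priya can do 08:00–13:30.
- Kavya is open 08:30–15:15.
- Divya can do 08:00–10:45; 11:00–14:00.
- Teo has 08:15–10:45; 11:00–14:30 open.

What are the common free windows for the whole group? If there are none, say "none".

09:00-10:45, 12:30-13:30

Omar ∩ Ben: 08:45-10:45, 12:30-13:30.
Omar ∩ Ben ∩ Ines: 09:00-10:45, 12:30-13:30.
Omar ∩ Ben ∩ Ines ∩ Priya: 09:00-10:45, 12:30-13:30.
Omar ∩ Ben ∩ Ines ∩ Priya ∩ Kavya: 09:00-10:45, 12:30-13:30.
Omar ∩ Ben ∩ Ines ∩ Priya ∩ Kavya ∩ Divya: 09:00-10:45, 12:30-13:30.
Omar ∩ Ben ∩ Ines ∩ Priya ∩ Kavya ∩ Divya ∩ Teo: 09:00-10:45, 12:30-13:30.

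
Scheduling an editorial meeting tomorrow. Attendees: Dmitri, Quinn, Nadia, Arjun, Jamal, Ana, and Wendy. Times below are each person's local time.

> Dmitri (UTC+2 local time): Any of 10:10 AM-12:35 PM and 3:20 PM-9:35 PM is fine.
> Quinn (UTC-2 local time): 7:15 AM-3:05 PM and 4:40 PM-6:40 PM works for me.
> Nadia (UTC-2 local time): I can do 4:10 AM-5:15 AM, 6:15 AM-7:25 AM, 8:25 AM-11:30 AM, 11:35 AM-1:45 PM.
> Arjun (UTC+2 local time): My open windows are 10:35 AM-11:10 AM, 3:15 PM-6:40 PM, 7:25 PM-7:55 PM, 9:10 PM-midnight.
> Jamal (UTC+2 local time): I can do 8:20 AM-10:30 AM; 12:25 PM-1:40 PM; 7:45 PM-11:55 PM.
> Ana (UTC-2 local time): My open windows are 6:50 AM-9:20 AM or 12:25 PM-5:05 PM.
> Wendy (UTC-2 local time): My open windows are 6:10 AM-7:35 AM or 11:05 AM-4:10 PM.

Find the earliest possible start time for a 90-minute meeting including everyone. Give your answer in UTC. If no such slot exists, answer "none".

none

Dmitri in UTC: 08:10-10:35, 13:20-19:35 (subtract 2h to convert from UTC+2).
Quinn in UTC: 09:15-17:05, 18:40-20:40 (add 2h to convert from UTC-2).
Nadia in UTC: 06:10-07:15, 08:15-09:25, 10:25-13:30, 13:35-15:45 (add 2h to convert from UTC-2).
Arjun in UTC: 08:35-09:10, 13:15-16:40, 17:25-17:55, 19:10-22:00 (subtract 2h to convert from UTC+2).
Jamal in UTC: 06:20-08:30, 10:25-11:40, 17:45-21:55 (subtract 2h to convert from UTC+2).
Ana in UTC: 08:50-11:20, 14:25-19:05 (add 2h to convert from UTC-2).
Wendy in UTC: 08:10-09:35, 13:05-18:10 (add 2h to convert from UTC-2).
Dmitri ∩ Quinn: 09:15-10:35, 13:20-17:05, 18:40-19:35.
Dmitri ∩ Quinn ∩ Nadia: 09:15-09:25, 10:25-10:35, 13:20-13:30, 13:35-15:45.
Dmitri ∩ Quinn ∩ Nadia ∩ Arjun: 13:20-13:30, 13:35-15:45.
Dmitri ∩ Quinn ∩ Nadia ∩ Arjun ∩ Jamal: ∅.
Dmitri ∩ Quinn ∩ Nadia ∩ Arjun ∩ Jamal ∩ Ana: ∅.
Dmitri ∩ Quinn ∩ Nadia ∩ Arjun ∩ Jamal ∩ Ana ∩ Wendy: ∅.
There is no time when everyone is free.
No common window is at least 90 minutes long.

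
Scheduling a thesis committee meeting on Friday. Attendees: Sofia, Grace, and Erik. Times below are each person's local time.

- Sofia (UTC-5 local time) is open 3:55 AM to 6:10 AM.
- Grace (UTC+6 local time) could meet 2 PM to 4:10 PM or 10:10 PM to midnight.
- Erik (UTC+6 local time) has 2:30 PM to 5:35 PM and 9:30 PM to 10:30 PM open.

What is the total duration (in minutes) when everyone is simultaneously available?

75

Sofia in UTC: 08:55-11:10 (add 5h to convert from UTC-5).
Grace in UTC: 08:00-10:10, 16:10-18:00 (subtract 6h to convert from UTC+6).
Erik in UTC: 08:30-11:35, 15:30-16:30 (subtract 6h to convert from UTC+6).
Sofia ∩ Grace: 08:55-10:10.
Sofia ∩ Grace ∩ Erik: 08:55-10:10.
Those are the intersection windows.
That's a single block of 75 minutes.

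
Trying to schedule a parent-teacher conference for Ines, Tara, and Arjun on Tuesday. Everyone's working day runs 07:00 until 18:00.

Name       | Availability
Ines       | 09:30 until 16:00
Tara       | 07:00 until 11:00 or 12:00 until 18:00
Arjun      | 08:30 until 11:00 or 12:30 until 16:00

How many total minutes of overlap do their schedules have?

Ines ∩ Tara: 09:30-11:00, 12:00-16:00.
Ines ∩ Tara ∩ Arjun: 09:30-11:00, 12:30-16:00.
Summing the common windows: 90 + 210 = 300 minutes.

300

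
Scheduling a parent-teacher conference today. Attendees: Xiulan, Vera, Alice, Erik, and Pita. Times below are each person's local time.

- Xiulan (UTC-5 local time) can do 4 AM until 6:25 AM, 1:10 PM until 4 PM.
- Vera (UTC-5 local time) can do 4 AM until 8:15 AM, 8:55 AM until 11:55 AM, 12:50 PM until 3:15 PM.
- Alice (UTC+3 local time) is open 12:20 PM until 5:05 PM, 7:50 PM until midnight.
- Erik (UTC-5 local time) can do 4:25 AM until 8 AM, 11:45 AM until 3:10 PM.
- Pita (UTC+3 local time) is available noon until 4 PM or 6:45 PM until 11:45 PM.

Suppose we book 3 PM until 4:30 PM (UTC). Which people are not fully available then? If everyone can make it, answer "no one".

Xiulan in UTC: 09:00-11:25, 18:10-21:00 (add 5h to convert from UTC-5).
Vera in UTC: 09:00-13:15, 13:55-16:55, 17:50-20:15 (add 5h to convert from UTC-5).
Alice in UTC: 09:20-14:05, 16:50-21:00 (subtract 3h to convert from UTC+3).
Erik in UTC: 09:25-13:00, 16:45-20:10 (add 5h to convert from UTC-5).
Pita in UTC: 09:00-13:00, 15:45-20:45 (subtract 3h to convert from UTC+3).
Xiulan: not fully free for 15:00-16:30. Vera: free for 15:00-16:30. Alice: not fully free for 15:00-16:30. Erik: not fully free for 15:00-16:30. Pita: not fully free for 15:00-16:30.

Alice, Erik, Pita, Xiulan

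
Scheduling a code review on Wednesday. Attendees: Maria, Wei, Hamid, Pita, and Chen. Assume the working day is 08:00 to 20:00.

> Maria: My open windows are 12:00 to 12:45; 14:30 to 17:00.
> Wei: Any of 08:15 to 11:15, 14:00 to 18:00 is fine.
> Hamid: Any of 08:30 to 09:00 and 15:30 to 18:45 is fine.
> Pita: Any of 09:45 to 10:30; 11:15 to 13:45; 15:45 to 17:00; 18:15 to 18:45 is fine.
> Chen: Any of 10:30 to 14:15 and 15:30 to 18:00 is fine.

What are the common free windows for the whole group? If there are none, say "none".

15:45-17:00

Maria ∩ Wei: 14:30-17:00.
Maria ∩ Wei ∩ Hamid: 15:30-17:00.
Maria ∩ Wei ∩ Hamid ∩ Pita: 15:45-17:00.
Maria ∩ Wei ∩ Hamid ∩ Pita ∩ Chen: 15:45-17:00.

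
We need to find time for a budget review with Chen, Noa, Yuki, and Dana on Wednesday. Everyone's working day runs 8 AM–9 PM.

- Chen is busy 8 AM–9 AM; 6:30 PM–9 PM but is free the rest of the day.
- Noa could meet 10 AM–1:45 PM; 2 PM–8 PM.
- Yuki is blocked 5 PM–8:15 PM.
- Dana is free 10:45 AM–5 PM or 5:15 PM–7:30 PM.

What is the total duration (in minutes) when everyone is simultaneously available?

360

Chen free: 09:00-18:30 (invert busy blocks within the working day).
Noa free: 10:00-13:45, 14:00-20:00.
Yuki free: 08:00-17:00, 20:15-21:00 (invert busy blocks within the working day).
Dana free: 10:45-17:00, 17:15-19:30.
Chen ∩ Noa: 10:00-13:45, 14:00-18:30.
Chen ∩ Noa ∩ Yuki: 10:00-13:45, 14:00-17:00.
Chen ∩ Noa ∩ Yuki ∩ Dana: 10:45-13:45, 14:00-17:00.
Summing the common windows: 180 + 180 = 360 minutes.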